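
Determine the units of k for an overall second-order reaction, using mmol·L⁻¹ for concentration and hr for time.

(mmol·L⁻¹)⁻¹·hr⁻¹

Step 1: For overall order n, rate = k × (concentration)^n.
Step 2: Rate has units mmol·L⁻¹·hr⁻¹; concentration term has units (mmol·L⁻¹)^2.
Step 3: k = rate / (concentration)^n, so units of k = (mmol·L⁻¹)^(1-2)·hr⁻¹ = (mmol·L⁻¹)⁻¹·hr⁻¹.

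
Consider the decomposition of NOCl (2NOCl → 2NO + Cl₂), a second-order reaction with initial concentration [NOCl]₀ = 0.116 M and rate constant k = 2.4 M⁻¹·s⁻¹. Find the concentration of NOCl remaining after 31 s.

0.01205 M

Step 1: For a second-order reaction: 1/[NOCl] = 1/[NOCl]₀ + kt
Step 2: 1/[NOCl] = 1/0.116 + 2.4 × 31
Step 3: 1/[NOCl] = 8.621 + 74.4 = 83.02
Step 4: [NOCl] = 1/83.02 = 0.01205 M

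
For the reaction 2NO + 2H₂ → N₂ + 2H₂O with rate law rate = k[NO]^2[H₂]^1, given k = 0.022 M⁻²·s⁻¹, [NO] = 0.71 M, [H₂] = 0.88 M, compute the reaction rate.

0.009759 M/s

Step 1: The rate law is rate = k[NO]^2[H₂]^1
Step 2: Substitute: rate = 0.022 × (0.71)^2 × (0.88)^1
Step 3: rate = 0.022 × 0.5041 × 0.88 = 0.00975938 M/s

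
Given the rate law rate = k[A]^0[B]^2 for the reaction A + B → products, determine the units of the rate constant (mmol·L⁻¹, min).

(mmol·L⁻¹)⁻¹·min⁻¹

Step 1: Overall order = 0 + 2 = 2.
Step 2: rate has units mmol·L⁻¹·min⁻¹; [A]^0[B]^2 has units (mmol·L⁻¹)^2.
Step 3: k = rate/([A]^0[B]^2), so units of k = (mmol·L⁻¹)^(1-2)·min⁻¹ = (mmol·L⁻¹)⁻¹·min⁻¹.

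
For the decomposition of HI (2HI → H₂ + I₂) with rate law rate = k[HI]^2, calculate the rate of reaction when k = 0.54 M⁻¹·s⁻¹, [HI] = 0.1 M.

0.0054 M/s

Step 1: Identify the rate law: rate = k[HI]^2
Step 2: Substitute values: rate = 0.54 × (0.1)^2
Step 3: Calculate: rate = 0.54 × 0.01 = 0.0054 M/s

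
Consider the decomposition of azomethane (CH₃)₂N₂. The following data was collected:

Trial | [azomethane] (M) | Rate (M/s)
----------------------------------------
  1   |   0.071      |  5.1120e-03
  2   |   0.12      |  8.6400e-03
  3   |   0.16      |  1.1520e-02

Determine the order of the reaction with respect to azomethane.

first order (1)

Step 1: Compare trials to find order n where rate₂/rate₁ = ([azomethane]₂/[azomethane]₁)^n
Step 2: rate₂/rate₁ = 8.6400e-03/5.1120e-03 = 1.69
Step 3: [azomethane]₂/[azomethane]₁ = 0.12/0.071 = 1.69
Step 4: n = ln(1.69)/ln(1.69) = 1.00 ≈ 1
Step 5: The reaction is first order in azomethane.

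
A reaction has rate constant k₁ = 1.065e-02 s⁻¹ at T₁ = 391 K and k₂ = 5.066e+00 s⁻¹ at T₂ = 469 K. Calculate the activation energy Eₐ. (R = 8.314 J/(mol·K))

120.5 kJ/mol

Step 1: Use the two-temperature Arrhenius form: ln(k₂/k₁) = -Eₐ/R × (1/T₂ - 1/T₁)
Step 2: ln(k₂/k₁) = ln(5.066e+00/1.065e-02) = ln(475.681) = 6.16475
Step 3: 1/T₂ - 1/T₁ = 1/469 - 1/391 = -4.253486e-04 K⁻¹
Step 4: Eₐ = -R × ln(k₂/k₁) / (1/T₂ - 1/T₁) = -8.314 × 6.16475 / -4.253486e-04
Step 5: Eₐ = 1.2050e+05 J/mol = 120.5 kJ/mol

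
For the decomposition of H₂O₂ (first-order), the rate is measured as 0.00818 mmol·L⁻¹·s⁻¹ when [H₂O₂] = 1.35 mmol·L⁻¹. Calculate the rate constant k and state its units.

0.006059 s⁻¹

Step 1: rate = k[H₂O₂]^1, so k = rate / [H₂O₂]^1.
Step 2: k = 0.00818 / (1.35)^1 = 0.00818 / 1.35.
Step 3: k = 0.006059 s⁻¹.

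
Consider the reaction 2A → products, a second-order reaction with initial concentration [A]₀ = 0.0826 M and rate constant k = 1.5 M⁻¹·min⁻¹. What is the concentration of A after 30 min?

0.01751 M

Step 1: For a second-order reaction: 1/[A] = 1/[A]₀ + kt
Step 2: 1/[A] = 1/0.0826 + 1.5 × 30
Step 3: 1/[A] = 12.11 + 45 = 57.11
Step 4: [A] = 1/57.11 = 0.01751 M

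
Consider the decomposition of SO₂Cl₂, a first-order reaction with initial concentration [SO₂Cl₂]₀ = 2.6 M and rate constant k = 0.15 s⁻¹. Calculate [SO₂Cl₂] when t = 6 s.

1.057 M

Step 1: For a first-order reaction: [SO₂Cl₂] = [SO₂Cl₂]₀ × e^(-kt)
Step 2: [SO₂Cl₂] = 2.6 × e^(-0.15 × 6)
Step 3: [SO₂Cl₂] = 2.6 × e^(-0.9)
Step 4: [SO₂Cl₂] = 2.6 × 0.40657 = 1.057 M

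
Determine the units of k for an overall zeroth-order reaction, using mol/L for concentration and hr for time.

mol/L·hr⁻¹

Step 1: For overall order n, rate = k × (concentration)^n.
Step 2: Rate has units mol/L·hr⁻¹; concentration term has units (mol/L)^0.
Step 3: k = rate / (concentration)^n, so units of k = (mol/L)^(1-0)·hr⁻¹ = mol/L·hr⁻¹.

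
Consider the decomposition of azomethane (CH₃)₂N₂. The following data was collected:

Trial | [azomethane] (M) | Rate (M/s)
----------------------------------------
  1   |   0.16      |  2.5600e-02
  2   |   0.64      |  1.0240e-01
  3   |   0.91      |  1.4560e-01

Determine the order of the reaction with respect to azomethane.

first order (1)

Step 1: Compare trials to find order n where rate₂/rate₁ = ([azomethane]₂/[azomethane]₁)^n
Step 2: rate₂/rate₁ = 1.0240e-01/2.5600e-02 = 4
Step 3: [azomethane]₂/[azomethane]₁ = 0.64/0.16 = 4
Step 4: n = ln(4)/ln(4) = 1.00 ≈ 1
Step 5: The reaction is first order in azomethane.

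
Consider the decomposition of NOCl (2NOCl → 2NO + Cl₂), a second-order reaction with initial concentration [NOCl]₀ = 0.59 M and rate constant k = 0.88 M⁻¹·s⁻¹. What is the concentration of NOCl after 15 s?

0.06714 M

Step 1: For a second-order reaction: 1/[NOCl] = 1/[NOCl]₀ + kt
Step 2: 1/[NOCl] = 1/0.59 + 0.88 × 15
Step 3: 1/[NOCl] = 1.695 + 13.2 = 14.89
Step 4: [NOCl] = 1/14.89 = 0.06714 M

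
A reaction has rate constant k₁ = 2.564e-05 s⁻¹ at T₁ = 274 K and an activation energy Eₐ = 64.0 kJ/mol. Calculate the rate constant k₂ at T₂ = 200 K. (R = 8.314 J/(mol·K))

7.843e-10 s⁻¹

Step 1: Use the two-temperature Arrhenius form: ln(k₂/k₁) = -Eₐ/R × (1/T₂ - 1/T₁)
Step 2: Convert Eₐ to J/mol: 64.0 kJ/mol = 64000 J/mol
Step 3: 1/T₂ - 1/T₁ = 1/200 - 1/274 = 1.350365e-03 K⁻¹
Step 4: ln(k₂/k₁) = -64000/8.314 × 1.350365e-03 = -10.39492
Step 5: k₂ = k₁ × exp(-10.39492) = 2.564e-05 × 3.05875e-05 = 7.843e-10 s⁻¹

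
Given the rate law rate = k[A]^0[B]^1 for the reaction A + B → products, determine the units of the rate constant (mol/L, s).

s⁻¹

Step 1: Overall order = 0 + 1 = 1.
Step 2: rate has units mol/L·s⁻¹; [A]^0[B]^1 has units (mol/L)^1.
Step 3: k = rate/([A]^0[B]^1), so units of k = (mol/L)^(1-1)·s⁻¹ = s⁻¹.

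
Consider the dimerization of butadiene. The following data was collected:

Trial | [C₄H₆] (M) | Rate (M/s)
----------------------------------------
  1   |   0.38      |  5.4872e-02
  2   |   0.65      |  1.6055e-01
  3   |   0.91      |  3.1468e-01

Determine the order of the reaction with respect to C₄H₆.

second order (2)

Step 1: Compare trials to find order n where rate₂/rate₁ = ([C₄H₆]₂/[C₄H₆]₁)^n
Step 2: rate₂/rate₁ = 1.6055e-01/5.4872e-02 = 2.926
Step 3: [C₄H₆]₂/[C₄H₆]₁ = 0.65/0.38 = 1.711
Step 4: n = ln(2.926)/ln(1.711) = 2.00 ≈ 2
Step 5: The reaction is second order in C₄H₆.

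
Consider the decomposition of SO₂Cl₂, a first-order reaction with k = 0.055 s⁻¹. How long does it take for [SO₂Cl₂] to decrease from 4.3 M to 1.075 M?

25.21 s

Step 1: For first-order: t = ln([SO₂Cl₂]₀/[SO₂Cl₂])/k
Step 2: t = ln(4.3/1.075)/0.055
Step 3: t = ln(4)/0.055
Step 4: t = 1.386/0.055 = 25.21 s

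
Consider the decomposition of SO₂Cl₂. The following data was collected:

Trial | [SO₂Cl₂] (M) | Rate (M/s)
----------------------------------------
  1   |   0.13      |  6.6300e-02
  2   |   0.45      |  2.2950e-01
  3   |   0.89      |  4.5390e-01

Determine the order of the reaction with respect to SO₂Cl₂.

first order (1)

Step 1: Compare trials to find order n where rate₂/rate₁ = ([SO₂Cl₂]₂/[SO₂Cl₂]₁)^n
Step 2: rate₂/rate₁ = 2.2950e-01/6.6300e-02 = 3.462
Step 3: [SO₂Cl₂]₂/[SO₂Cl₂]₁ = 0.45/0.13 = 3.462
Step 4: n = ln(3.462)/ln(3.462) = 1.00 ≈ 1
Step 5: The reaction is first order in SO₂Cl₂.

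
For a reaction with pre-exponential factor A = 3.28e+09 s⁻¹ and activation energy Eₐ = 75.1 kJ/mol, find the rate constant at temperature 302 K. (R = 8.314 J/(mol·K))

3.36e-04 s⁻¹

Step 1: Use the Arrhenius equation: k = A × exp(-Eₐ/RT)
Step 2: Convert Eₐ to J/mol: 75.1 kJ/mol = 75100 J/mol
Step 3: Calculate the exponent: -Eₐ/(RT) = -75100/(8.314 × 302) = -29.91045
Step 4: k = 3.28e+09 × exp(-29.91045)
Step 5: k = 3.28e+09 × 1.02343e-13 = 3.3569e-04 s⁻¹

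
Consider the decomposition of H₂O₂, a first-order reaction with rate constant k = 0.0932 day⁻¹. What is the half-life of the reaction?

7.437 day

Step 1: For a first-order reaction, t₁/₂ = ln(2)/k
Step 2: t₁/₂ = ln(2)/0.0932
Step 3: t₁/₂ = 0.6931/0.0932 = 7.437 day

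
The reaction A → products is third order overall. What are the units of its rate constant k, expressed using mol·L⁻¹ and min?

(mol·L⁻¹)⁻²·min⁻¹

Step 1: For overall order n, rate = k × (concentration)^n.
Step 2: Rate has units mol·L⁻¹·min⁻¹; concentration term has units (mol·L⁻¹)^3.
Step 3: k = rate / (concentration)^n, so units of k = (mol·L⁻¹)^(1-3)·min⁻¹ = (mol·L⁻¹)⁻²·min⁻¹.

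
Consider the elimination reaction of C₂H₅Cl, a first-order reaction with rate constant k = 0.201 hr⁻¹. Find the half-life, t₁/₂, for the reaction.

3.448 hr

Step 1: For a first-order reaction, t₁/₂ = ln(2)/k
Step 2: t₁/₂ = ln(2)/0.201
Step 3: t₁/₂ = 0.6931/0.201 = 3.448 hr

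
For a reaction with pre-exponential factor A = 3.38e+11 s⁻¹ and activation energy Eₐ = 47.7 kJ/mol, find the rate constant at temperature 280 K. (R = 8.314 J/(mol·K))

4.27e+02 s⁻¹

Step 1: Use the Arrhenius equation: k = A × exp(-Eₐ/RT)
Step 2: Convert Eₐ to J/mol: 47.7 kJ/mol = 47700 J/mol
Step 3: Calculate the exponent: -Eₐ/(RT) = -47700/(8.314 × 280) = -20.49039
Step 4: k = 3.38e+11 × exp(-20.49039)
Step 5: k = 3.38e+11 × 1.26222e-09 = 4.2663e+02 s⁻¹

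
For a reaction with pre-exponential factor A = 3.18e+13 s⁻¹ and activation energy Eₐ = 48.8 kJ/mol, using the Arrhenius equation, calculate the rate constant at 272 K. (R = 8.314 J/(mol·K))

1.35e+04 s⁻¹

Step 1: Use the Arrhenius equation: k = A × exp(-Eₐ/RT)
Step 2: Convert Eₐ to J/mol: 48.8 kJ/mol = 48800 J/mol
Step 3: Calculate the exponent: -Eₐ/(RT) = -48800/(8.314 × 272) = -21.57948
Step 4: k = 3.18e+13 × exp(-21.57948)
Step 5: k = 3.18e+13 × 4.24767e-10 = 1.3508e+04 s⁻¹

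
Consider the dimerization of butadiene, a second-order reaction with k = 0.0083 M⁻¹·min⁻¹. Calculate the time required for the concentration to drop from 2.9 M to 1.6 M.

33.76 min

Step 1: For second-order: t = (1/[C₄H₆] - 1/[C₄H₆]₀)/k
Step 2: t = (1/1.6 - 1/2.9)/0.0083
Step 3: t = (0.625 - 0.3448)/0.0083
Step 4: t = 0.2802/0.0083 = 33.76 min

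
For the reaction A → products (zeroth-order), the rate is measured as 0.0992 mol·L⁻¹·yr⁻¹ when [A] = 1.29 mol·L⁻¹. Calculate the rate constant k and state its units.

0.0992 mol·L⁻¹·yr⁻¹

Step 1: For a zeroth-order reaction, rate = k (independent of concentration).
Step 2: k = rate = 0.0992 mol·L⁻¹·yr⁻¹.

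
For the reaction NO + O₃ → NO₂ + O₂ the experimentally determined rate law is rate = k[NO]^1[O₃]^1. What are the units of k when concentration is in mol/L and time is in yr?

(mol/L)⁻¹·yr⁻¹

Step 1: Overall order = 1 + 1 = 2.
Step 2: rate has units mol/L·yr⁻¹; [NO]^1[O₃]^1 has units (mol/L)^2.
Step 3: k = rate/([NO]^1[O₃]^1), so units of k = (mol/L)^(1-2)·yr⁻¹ = (mol/L)⁻¹·yr⁻¹.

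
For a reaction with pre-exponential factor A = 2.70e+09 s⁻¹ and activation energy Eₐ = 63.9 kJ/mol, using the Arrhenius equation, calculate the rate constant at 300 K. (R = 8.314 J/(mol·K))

2.02e-02 s⁻¹

Step 1: Use the Arrhenius equation: k = A × exp(-Eₐ/RT)
Step 2: Convert Eₐ to J/mol: 63.9 kJ/mol = 63900 J/mol
Step 3: Calculate the exponent: -Eₐ/(RT) = -63900/(8.314 × 300) = -25.61944
Step 4: k = 2.70e+09 × exp(-25.61944)
Step 5: k = 2.70e+09 × 7.47513e-12 = 2.0183e-02 s⁻¹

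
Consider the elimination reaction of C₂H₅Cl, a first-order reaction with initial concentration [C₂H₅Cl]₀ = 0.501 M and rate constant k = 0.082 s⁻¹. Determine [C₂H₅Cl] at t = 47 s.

0.01062 M

Step 1: For a first-order reaction: [C₂H₅Cl] = [C₂H₅Cl]₀ × e^(-kt)
Step 2: [C₂H₅Cl] = 0.501 × e^(-0.082 × 47)
Step 3: [C₂H₅Cl] = 0.501 × e^(-3.854)
Step 4: [C₂H₅Cl] = 0.501 × 0.0211948 = 0.01062 M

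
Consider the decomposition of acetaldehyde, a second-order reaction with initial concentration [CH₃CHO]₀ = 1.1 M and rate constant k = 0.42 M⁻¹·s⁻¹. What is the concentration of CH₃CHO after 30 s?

0.07402 M

Step 1: For a second-order reaction: 1/[CH₃CHO] = 1/[CH₃CHO]₀ + kt
Step 2: 1/[CH₃CHO] = 1/1.1 + 0.42 × 30
Step 3: 1/[CH₃CHO] = 0.9091 + 12.6 = 13.51
Step 4: [CH₃CHO] = 1/13.51 = 0.07402 M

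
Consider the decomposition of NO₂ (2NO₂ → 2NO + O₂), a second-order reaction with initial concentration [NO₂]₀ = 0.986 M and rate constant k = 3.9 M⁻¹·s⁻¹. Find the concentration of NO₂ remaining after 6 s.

0.04096 M

Step 1: For a second-order reaction: 1/[NO₂] = 1/[NO₂]₀ + kt
Step 2: 1/[NO₂] = 1/0.986 + 3.9 × 6
Step 3: 1/[NO₂] = 1.014 + 23.4 = 24.41
Step 4: [NO₂] = 1/24.41 = 0.04096 M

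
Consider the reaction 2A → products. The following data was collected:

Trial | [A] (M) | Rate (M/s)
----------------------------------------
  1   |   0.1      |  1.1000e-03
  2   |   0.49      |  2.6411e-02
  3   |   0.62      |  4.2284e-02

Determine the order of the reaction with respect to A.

second order (2)

Step 1: Compare trials to find order n where rate₂/rate₁ = ([A]₂/[A]₁)^n
Step 2: rate₂/rate₁ = 2.6411e-02/1.1000e-03 = 24.01
Step 3: [A]₂/[A]₁ = 0.49/0.1 = 4.9
Step 4: n = ln(24.01)/ln(4.9) = 2.00 ≈ 2
Step 5: The reaction is second order in A.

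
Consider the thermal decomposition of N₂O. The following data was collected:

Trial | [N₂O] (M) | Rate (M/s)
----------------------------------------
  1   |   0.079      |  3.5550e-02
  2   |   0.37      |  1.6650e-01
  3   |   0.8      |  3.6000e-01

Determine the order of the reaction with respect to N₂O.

first order (1)

Step 1: Compare trials to find order n where rate₂/rate₁ = ([N₂O]₂/[N₂O]₁)^n
Step 2: rate₂/rate₁ = 1.6650e-01/3.5550e-02 = 4.684
Step 3: [N₂O]₂/[N₂O]₁ = 0.37/0.079 = 4.684
Step 4: n = ln(4.684)/ln(4.684) = 1.00 ≈ 1
Step 5: The reaction is first order in N₂O.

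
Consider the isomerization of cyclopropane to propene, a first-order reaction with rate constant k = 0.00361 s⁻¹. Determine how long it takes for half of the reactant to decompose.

192 s

Step 1: For a first-order reaction, t₁/₂ = ln(2)/k
Step 2: t₁/₂ = ln(2)/0.00361
Step 3: t₁/₂ = 0.6931/0.00361 = 192 s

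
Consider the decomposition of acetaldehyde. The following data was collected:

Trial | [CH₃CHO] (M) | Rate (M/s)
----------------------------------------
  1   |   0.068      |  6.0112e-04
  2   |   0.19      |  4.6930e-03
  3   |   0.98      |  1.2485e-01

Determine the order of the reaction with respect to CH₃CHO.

second order (2)

Step 1: Compare trials to find order n where rate₂/rate₁ = ([CH₃CHO]₂/[CH₃CHO]₁)^n
Step 2: rate₂/rate₁ = 4.6930e-03/6.0112e-04 = 7.807
Step 3: [CH₃CHO]₂/[CH₃CHO]₁ = 0.19/0.068 = 2.794
Step 4: n = ln(7.807)/ln(2.794) = 2.00 ≈ 2
Step 5: The reaction is second order in CH₃CHO.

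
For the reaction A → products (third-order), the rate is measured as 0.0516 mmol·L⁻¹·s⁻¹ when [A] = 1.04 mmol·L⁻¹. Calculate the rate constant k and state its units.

0.04587 (mmol·L⁻¹)⁻²·s⁻¹

Step 1: rate = k[A]^3, so k = rate / [A]^3.
Step 2: k = 0.0516 / (1.04)^3 = 0.0516 / 1.125.
Step 3: k = 0.04587 (mmol·L⁻¹)⁻²·s⁻¹.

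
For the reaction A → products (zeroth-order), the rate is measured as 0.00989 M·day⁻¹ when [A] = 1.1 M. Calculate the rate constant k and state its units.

0.00989 M·day⁻¹

Step 1: For a zeroth-order reaction, rate = k (independent of concentration).
Step 2: k = rate = 0.00989 M·day⁻¹.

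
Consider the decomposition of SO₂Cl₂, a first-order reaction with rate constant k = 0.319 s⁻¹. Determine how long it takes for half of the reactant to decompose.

2.173 s

Step 1: For a first-order reaction, t₁/₂ = ln(2)/k
Step 2: t₁/₂ = ln(2)/0.319
Step 3: t₁/₂ = 0.6931/0.319 = 2.173 s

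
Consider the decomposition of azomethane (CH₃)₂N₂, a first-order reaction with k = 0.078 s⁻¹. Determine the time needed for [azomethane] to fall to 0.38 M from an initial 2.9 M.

26.06 s

Step 1: For first-order: t = ln([azomethane]₀/[azomethane])/k
Step 2: t = ln(2.9/0.38)/0.078
Step 3: t = ln(7.632)/0.078
Step 4: t = 2.032/0.078 = 26.06 s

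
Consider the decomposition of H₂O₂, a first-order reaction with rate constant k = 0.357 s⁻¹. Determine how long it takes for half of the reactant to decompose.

1.942 s

Step 1: For a first-order reaction, t₁/₂ = ln(2)/k
Step 2: t₁/₂ = ln(2)/0.357
Step 3: t₁/₂ = 0.6931/0.357 = 1.942 s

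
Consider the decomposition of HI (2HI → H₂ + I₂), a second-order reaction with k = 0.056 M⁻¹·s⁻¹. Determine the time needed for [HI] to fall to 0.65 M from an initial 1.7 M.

16.97 s

Step 1: For second-order: t = (1/[HI] - 1/[HI]₀)/k
Step 2: t = (1/0.65 - 1/1.7)/0.056
Step 3: t = (1.538 - 0.5882)/0.056
Step 4: t = 0.9502/0.056 = 16.97 s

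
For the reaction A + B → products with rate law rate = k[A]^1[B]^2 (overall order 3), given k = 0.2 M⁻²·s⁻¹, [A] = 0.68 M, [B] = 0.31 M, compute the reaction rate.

0.01307 M/s

Step 1: The rate law is rate = k[A]^1[B]^2, overall order = 1+2 = 3
Step 2: Substitute values: rate = 0.2 × (0.68)^1 × (0.31)^2
Step 3: rate = 0.2 × 0.68 × 0.0961 = 0.0130696 M/s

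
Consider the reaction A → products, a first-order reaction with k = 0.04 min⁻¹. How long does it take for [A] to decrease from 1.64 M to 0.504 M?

29.5 min

Step 1: For first-order: t = ln([A]₀/[A])/k
Step 2: t = ln(1.64/0.504)/0.04
Step 3: t = ln(3.254)/0.04
Step 4: t = 1.18/0.04 = 29.5 min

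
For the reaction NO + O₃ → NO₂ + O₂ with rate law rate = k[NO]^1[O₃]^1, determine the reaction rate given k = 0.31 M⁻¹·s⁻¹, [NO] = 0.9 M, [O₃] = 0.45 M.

0.1256 M/s

Step 1: The rate law is rate = k[NO]^1[O₃]^1
Step 2: Substitute: rate = 0.31 × (0.9)^1 × (0.45)^1
Step 3: rate = 0.31 × 0.9 × 0.45 = 0.12555 M/s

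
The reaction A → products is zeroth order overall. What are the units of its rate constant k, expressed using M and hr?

M·hr⁻¹

Step 1: For overall order n, rate = k × (concentration)^n.
Step 2: Rate has units M·hr⁻¹; concentration term has units M^0.
Step 3: k = rate / (concentration)^n, so units of k = M^(1-0)·hr⁻¹ = M·hr⁻¹.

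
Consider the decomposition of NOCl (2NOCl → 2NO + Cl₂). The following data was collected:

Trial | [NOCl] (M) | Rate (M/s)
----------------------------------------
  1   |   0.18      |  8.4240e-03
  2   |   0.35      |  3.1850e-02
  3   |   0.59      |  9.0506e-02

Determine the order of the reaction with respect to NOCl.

second order (2)

Step 1: Compare trials to find order n where rate₂/rate₁ = ([NOCl]₂/[NOCl]₁)^n
Step 2: rate₂/rate₁ = 3.1850e-02/8.4240e-03 = 3.781
Step 3: [NOCl]₂/[NOCl]₁ = 0.35/0.18 = 1.944
Step 4: n = ln(3.781)/ln(1.944) = 2.00 ≈ 2
Step 5: The reaction is second order in NOCl.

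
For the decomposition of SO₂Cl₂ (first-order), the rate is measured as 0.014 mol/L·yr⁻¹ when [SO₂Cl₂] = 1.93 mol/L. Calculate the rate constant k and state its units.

0.007254 yr⁻¹

Step 1: rate = k[SO₂Cl₂]^1, so k = rate / [SO₂Cl₂]^1.
Step 2: k = 0.014 / (1.93)^1 = 0.014 / 1.93.
Step 3: k = 0.007254 yr⁻¹.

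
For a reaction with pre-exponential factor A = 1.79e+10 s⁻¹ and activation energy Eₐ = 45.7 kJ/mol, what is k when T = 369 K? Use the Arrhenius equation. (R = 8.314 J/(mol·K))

6.07e+03 s⁻¹

Step 1: Use the Arrhenius equation: k = A × exp(-Eₐ/RT)
Step 2: Convert Eₐ to J/mol: 45.7 kJ/mol = 45700 J/mol
Step 3: Calculate the exponent: -Eₐ/(RT) = -45700/(8.314 × 369) = -14.89635
Step 4: k = 1.79e+10 × exp(-14.89635)
Step 5: k = 1.79e+10 × 3.39311e-07 = 6.0737e+03 s⁻¹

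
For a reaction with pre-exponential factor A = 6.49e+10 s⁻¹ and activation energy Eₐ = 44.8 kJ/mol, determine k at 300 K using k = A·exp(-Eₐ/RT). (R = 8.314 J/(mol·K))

1.03e+03 s⁻¹

Step 1: Use the Arrhenius equation: k = A × exp(-Eₐ/RT)
Step 2: Convert Eₐ to J/mol: 44.8 kJ/mol = 44800 J/mol
Step 3: Calculate the exponent: -Eₐ/(RT) = -44800/(8.314 × 300) = -17.96167
Step 4: k = 6.49e+10 × exp(-17.96167)
Step 5: k = 6.49e+10 × 1.58251e-08 = 1.0270e+03 s⁻¹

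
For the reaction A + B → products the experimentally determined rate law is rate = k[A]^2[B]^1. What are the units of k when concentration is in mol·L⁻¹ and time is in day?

(mol·L⁻¹)⁻²·day⁻¹

Step 1: Overall order = 2 + 1 = 3.
Step 2: rate has units mol·L⁻¹·day⁻¹; [A]^2[B]^1 has units (mol·L⁻¹)^3.
Step 3: k = rate/([A]^2[B]^1), so units of k = (mol·L⁻¹)^(1-3)·day⁻¹ = (mol·L⁻¹)⁻²·day⁻¹.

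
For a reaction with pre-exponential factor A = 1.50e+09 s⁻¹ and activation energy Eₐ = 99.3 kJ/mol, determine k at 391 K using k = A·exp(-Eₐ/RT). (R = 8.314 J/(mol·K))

8.13e-05 s⁻¹

Step 1: Use the Arrhenius equation: k = A × exp(-Eₐ/RT)
Step 2: Convert Eₐ to J/mol: 99.3 kJ/mol = 99300 J/mol
Step 3: Calculate the exponent: -Eₐ/(RT) = -99300/(8.314 × 391) = -30.54657
Step 4: k = 1.50e+09 × exp(-30.54657)
Step 5: k = 1.50e+09 × 5.41743e-14 = 8.1261e-05 s⁻¹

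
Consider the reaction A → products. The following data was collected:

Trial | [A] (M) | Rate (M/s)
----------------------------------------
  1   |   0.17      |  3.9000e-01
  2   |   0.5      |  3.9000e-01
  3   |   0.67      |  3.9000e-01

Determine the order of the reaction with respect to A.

zeroth order (0)

Step 1: Compare trials - when concentration changes, rate stays constant.
Step 2: rate₂/rate₁ = 3.9000e-01/3.9000e-01 = 1
Step 3: [A]₂/[A]₁ = 0.5/0.17 = 2.941
Step 4: Since rate ratio ≈ (conc ratio)^0, the reaction is zeroth order.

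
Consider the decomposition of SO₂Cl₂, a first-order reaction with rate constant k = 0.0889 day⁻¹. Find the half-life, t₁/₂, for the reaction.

7.797 day

Step 1: For a first-order reaction, t₁/₂ = ln(2)/k
Step 2: t₁/₂ = ln(2)/0.0889
Step 3: t₁/₂ = 0.6931/0.0889 = 7.797 day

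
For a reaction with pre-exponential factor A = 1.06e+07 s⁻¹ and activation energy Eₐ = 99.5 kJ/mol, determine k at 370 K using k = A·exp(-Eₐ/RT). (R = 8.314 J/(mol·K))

9.50e-08 s⁻¹

Step 1: Use the Arrhenius equation: k = A × exp(-Eₐ/RT)
Step 2: Convert Eₐ to J/mol: 99.5 kJ/mol = 99500 J/mol
Step 3: Calculate the exponent: -Eₐ/(RT) = -99500/(8.314 × 370) = -32.34531
Step 4: k = 1.06e+07 × exp(-32.34531)
Step 5: k = 1.06e+07 × 8.96624e-15 = 9.5042e-08 s⁻¹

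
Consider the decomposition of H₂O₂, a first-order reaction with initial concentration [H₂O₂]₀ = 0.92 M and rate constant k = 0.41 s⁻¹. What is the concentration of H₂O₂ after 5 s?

0.1184 M

Step 1: For a first-order reaction: [H₂O₂] = [H₂O₂]₀ × e^(-kt)
Step 2: [H₂O₂] = 0.92 × e^(-0.41 × 5)
Step 3: [H₂O₂] = 0.92 × e^(-2.05)
Step 4: [H₂O₂] = 0.92 × 0.128735 = 0.1184 M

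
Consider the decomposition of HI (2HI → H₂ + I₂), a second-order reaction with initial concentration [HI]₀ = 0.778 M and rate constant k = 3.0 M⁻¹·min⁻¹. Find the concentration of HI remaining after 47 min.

0.007028 M

Step 1: For a second-order reaction: 1/[HI] = 1/[HI]₀ + kt
Step 2: 1/[HI] = 1/0.778 + 3.0 × 47
Step 3: 1/[HI] = 1.285 + 141 = 142.3
Step 4: [HI] = 1/142.3 = 0.007028 M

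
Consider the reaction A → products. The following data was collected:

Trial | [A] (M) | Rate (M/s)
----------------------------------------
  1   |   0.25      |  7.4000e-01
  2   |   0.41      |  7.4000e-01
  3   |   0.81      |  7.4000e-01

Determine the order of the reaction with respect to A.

zeroth order (0)

Step 1: Compare trials - when concentration changes, rate stays constant.
Step 2: rate₂/rate₁ = 7.4000e-01/7.4000e-01 = 1
Step 3: [A]₂/[A]₁ = 0.41/0.25 = 1.64
Step 4: Since rate ratio ≈ (conc ratio)^0, the reaction is zeroth order.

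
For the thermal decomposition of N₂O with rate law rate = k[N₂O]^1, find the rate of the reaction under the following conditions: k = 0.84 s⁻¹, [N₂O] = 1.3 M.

1.092 M/s

Step 1: Identify the rate law: rate = k[N₂O]^1
Step 2: Substitute values: rate = 0.84 × (1.3)^1
Step 3: Calculate: rate = 0.84 × 1.3 = 1.092 M/s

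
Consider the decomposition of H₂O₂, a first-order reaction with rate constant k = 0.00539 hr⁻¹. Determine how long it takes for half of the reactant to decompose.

128.6 hr

Step 1: For a first-order reaction, t₁/₂ = ln(2)/k
Step 2: t₁/₂ = ln(2)/0.00539
Step 3: t₁/₂ = 0.6931/0.00539 = 128.6 hr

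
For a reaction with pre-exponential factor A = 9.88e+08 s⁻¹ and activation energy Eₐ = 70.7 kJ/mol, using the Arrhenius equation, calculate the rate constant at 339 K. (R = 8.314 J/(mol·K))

1.26e-02 s⁻¹

Step 1: Use the Arrhenius equation: k = A × exp(-Eₐ/RT)
Step 2: Convert Eₐ to J/mol: 70.7 kJ/mol = 70700 J/mol
Step 3: Calculate the exponent: -Eₐ/(RT) = -70700/(8.314 × 339) = -25.08475
Step 4: k = 9.88e+08 × exp(-25.08475)
Step 5: k = 9.88e+08 × 1.27594e-11 = 1.2606e-02 s⁻¹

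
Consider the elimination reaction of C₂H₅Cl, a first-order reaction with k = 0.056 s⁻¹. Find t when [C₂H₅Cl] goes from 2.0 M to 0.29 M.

34.48 s

Step 1: For first-order: t = ln([C₂H₅Cl]₀/[C₂H₅Cl])/k
Step 2: t = ln(2.0/0.29)/0.056
Step 3: t = ln(6.897)/0.056
Step 4: t = 1.931/0.056 = 34.48 s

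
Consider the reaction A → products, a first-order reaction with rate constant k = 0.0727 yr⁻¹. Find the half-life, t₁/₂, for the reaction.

9.534 yr

Step 1: For a first-order reaction, t₁/₂ = ln(2)/k
Step 2: t₁/₂ = ln(2)/0.0727
Step 3: t₁/₂ = 0.6931/0.0727 = 9.534 yr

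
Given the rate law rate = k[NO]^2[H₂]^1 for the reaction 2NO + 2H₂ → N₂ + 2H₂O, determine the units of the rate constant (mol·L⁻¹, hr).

(mol·L⁻¹)⁻²·hr⁻¹

Step 1: Overall order = 2 + 1 = 3.
Step 2: rate has units mol·L⁻¹·hr⁻¹; [NO]^2[H₂]^1 has units (mol·L⁻¹)^3.
Step 3: k = rate/([NO]^2[H₂]^1), so units of k = (mol·L⁻¹)^(1-3)·hr⁻¹ = (mol·L⁻¹)⁻²·hr⁻¹.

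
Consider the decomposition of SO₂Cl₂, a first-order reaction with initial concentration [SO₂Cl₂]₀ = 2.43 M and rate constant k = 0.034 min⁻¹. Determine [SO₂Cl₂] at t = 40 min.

0.6237 M

Step 1: For a first-order reaction: [SO₂Cl₂] = [SO₂Cl₂]₀ × e^(-kt)
Step 2: [SO₂Cl₂] = 2.43 × e^(-0.034 × 40)
Step 3: [SO₂Cl₂] = 2.43 × e^(-1.36)
Step 4: [SO₂Cl₂] = 2.43 × 0.256661 = 0.6237 M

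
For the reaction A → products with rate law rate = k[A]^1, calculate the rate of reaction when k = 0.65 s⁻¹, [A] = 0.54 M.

0.351 M/s

Step 1: Identify the rate law: rate = k[A]^1
Step 2: Substitute values: rate = 0.65 × (0.54)^1
Step 3: Calculate: rate = 0.65 × 0.54 = 0.351 M/s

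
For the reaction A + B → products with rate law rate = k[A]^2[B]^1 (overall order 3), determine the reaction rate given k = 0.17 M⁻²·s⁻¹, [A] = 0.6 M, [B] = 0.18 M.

0.01102 M/s

Step 1: The rate law is rate = k[A]^2[B]^1, overall order = 2+1 = 3
Step 2: Substitute values: rate = 0.17 × (0.6)^2 × (0.18)^1
Step 3: rate = 0.17 × 0.36 × 0.18 = 0.011016 M/s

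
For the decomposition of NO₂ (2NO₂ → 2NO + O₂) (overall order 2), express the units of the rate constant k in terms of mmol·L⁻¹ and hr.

(mmol·L⁻¹)⁻¹·hr⁻¹

Step 1: For overall order n, rate = k × (concentration)^n.
Step 2: Rate has units mmol·L⁻¹·hr⁻¹; concentration term has units (mmol·L⁻¹)^2.
Step 3: k = rate / (concentration)^n, so units of k = (mmol·L⁻¹)^(1-2)·hr⁻¹ = (mmol·L⁻¹)⁻¹·hr⁻¹.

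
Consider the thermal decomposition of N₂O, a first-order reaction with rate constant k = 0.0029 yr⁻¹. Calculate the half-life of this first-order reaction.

239 yr

Step 1: For a first-order reaction, t₁/₂ = ln(2)/k
Step 2: t₁/₂ = ln(2)/0.0029
Step 3: t₁/₂ = 0.6931/0.0029 = 239 yr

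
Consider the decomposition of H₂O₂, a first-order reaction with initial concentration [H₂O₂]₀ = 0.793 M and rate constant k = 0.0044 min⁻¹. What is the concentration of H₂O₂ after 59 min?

0.6117 M

Step 1: For a first-order reaction: [H₂O₂] = [H₂O₂]₀ × e^(-kt)
Step 2: [H₂O₂] = 0.793 × e^(-0.0044 × 59)
Step 3: [H₂O₂] = 0.793 × e^(-0.2596)
Step 4: [H₂O₂] = 0.793 × 0.77136 = 0.6117 M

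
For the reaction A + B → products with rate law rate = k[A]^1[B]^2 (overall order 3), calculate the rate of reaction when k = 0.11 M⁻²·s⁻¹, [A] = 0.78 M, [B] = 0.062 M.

0.0003298 M/s

Step 1: The rate law is rate = k[A]^1[B]^2, overall order = 1+2 = 3
Step 2: Substitute values: rate = 0.11 × (0.78)^1 × (0.062)^2
Step 3: rate = 0.11 × 0.78 × 0.003844 = 0.000329815 M/s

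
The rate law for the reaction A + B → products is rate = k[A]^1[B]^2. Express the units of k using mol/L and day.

(mol/L)⁻²·day⁻¹

Step 1: Overall order = 1 + 2 = 3.
Step 2: rate has units mol/L·day⁻¹; [A]^1[B]^2 has units (mol/L)^3.
Step 3: k = rate/([A]^1[B]^2), so units of k = (mol/L)^(1-3)·day⁻¹ = (mol/L)⁻²·day⁻¹.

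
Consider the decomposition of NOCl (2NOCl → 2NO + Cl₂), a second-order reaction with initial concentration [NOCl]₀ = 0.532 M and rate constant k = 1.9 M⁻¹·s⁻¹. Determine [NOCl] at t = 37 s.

0.01385 M

Step 1: For a second-order reaction: 1/[NOCl] = 1/[NOCl]₀ + kt
Step 2: 1/[NOCl] = 1/0.532 + 1.9 × 37
Step 3: 1/[NOCl] = 1.88 + 70.3 = 72.18
Step 4: [NOCl] = 1/72.18 = 0.01385 M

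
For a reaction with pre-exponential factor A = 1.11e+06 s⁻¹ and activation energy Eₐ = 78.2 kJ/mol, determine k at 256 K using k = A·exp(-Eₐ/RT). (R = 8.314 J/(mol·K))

1.23e-10 s⁻¹

Step 1: Use the Arrhenius equation: k = A × exp(-Eₐ/RT)
Step 2: Convert Eₐ to J/mol: 78.2 kJ/mol = 78200 J/mol
Step 3: Calculate the exponent: -Eₐ/(RT) = -78200/(8.314 × 256) = -36.74149
Step 4: k = 1.11e+06 × exp(-36.74149)
Step 5: k = 1.11e+06 × 1.10503e-16 = 1.2266e-10 s⁻¹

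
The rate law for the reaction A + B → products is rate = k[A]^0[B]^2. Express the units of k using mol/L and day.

(mol/L)⁻¹·day⁻¹

Step 1: Overall order = 0 + 2 = 2.
Step 2: rate has units mol/L·day⁻¹; [A]^0[B]^2 has units (mol/L)^2.
Step 3: k = rate/([A]^0[B]^2), so units of k = (mol/L)^(1-2)·day⁻¹ = (mol/L)⁻¹·day⁻¹.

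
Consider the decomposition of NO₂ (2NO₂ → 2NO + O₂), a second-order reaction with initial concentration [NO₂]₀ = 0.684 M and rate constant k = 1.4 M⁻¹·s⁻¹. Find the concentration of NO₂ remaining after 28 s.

0.02459 M

Step 1: For a second-order reaction: 1/[NO₂] = 1/[NO₂]₀ + kt
Step 2: 1/[NO₂] = 1/0.684 + 1.4 × 28
Step 3: 1/[NO₂] = 1.462 + 39.2 = 40.66
Step 4: [NO₂] = 1/40.66 = 0.02459 M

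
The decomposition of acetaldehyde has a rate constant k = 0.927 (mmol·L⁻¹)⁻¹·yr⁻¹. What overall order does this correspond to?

second order (2)

Step 1: The units of k for an nth-order reaction are (concentration)^(1-n)·(time)⁻¹.
Step 2: Here k has units (mmol·L⁻¹)⁻¹·yr⁻¹, so the concentration exponent is -1.
Step 3: 1 - n = -1 ⇒ n = 2. The reaction is second order.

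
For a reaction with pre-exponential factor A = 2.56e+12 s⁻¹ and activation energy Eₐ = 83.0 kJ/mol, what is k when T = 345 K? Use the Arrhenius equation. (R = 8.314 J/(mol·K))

6.94e-01 s⁻¹

Step 1: Use the Arrhenius equation: k = A × exp(-Eₐ/RT)
Step 2: Convert Eₐ to J/mol: 83.0 kJ/mol = 83000 J/mol
Step 3: Calculate the exponent: -Eₐ/(RT) = -83000/(8.314 × 345) = -28.93670
Step 4: k = 2.56e+12 × exp(-28.93670)
Step 5: k = 2.56e+12 × 2.70989e-13 = 6.9373e-01 s⁻¹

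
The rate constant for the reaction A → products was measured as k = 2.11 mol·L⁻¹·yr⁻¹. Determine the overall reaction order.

zeroth order (0)

Step 1: The units of k for an nth-order reaction are (concentration)^(1-n)·(time)⁻¹.
Step 2: Here k has units mol·L⁻¹·yr⁻¹, so the concentration exponent is 1.
Step 3: 1 - n = 1 ⇒ n = 0. The reaction is zeroth order.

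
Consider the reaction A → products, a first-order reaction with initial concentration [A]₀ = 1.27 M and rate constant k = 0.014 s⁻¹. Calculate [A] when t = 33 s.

0.8001 M

Step 1: For a first-order reaction: [A] = [A]₀ × e^(-kt)
Step 2: [A] = 1.27 × e^(-0.014 × 33)
Step 3: [A] = 1.27 × e^(-0.462)
Step 4: [A] = 1.27 × 0.630022 = 0.8001 M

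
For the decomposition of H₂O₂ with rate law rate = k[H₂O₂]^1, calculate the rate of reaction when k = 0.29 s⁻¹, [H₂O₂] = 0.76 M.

0.2204 M/s

Step 1: Identify the rate law: rate = k[H₂O₂]^1
Step 2: Substitute values: rate = 0.29 × (0.76)^1
Step 3: Calculate: rate = 0.29 × 0.76 = 0.2204 M/s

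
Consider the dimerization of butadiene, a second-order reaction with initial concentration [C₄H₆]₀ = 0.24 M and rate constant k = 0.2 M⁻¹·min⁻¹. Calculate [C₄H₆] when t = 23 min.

0.1141 M

Step 1: For a second-order reaction: 1/[C₄H₆] = 1/[C₄H₆]₀ + kt
Step 2: 1/[C₄H₆] = 1/0.24 + 0.2 × 23
Step 3: 1/[C₄H₆] = 4.167 + 4.6 = 8.767
Step 4: [C₄H₆] = 1/8.767 = 0.1141 M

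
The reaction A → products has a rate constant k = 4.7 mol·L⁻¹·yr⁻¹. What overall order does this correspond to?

zeroth order (0)

Step 1: The units of k for an nth-order reaction are (concentration)^(1-n)·(time)⁻¹.
Step 2: Here k has units mol·L⁻¹·yr⁻¹, so the concentration exponent is 1.
Step 3: 1 - n = 1 ⇒ n = 0. The reaction is zeroth order.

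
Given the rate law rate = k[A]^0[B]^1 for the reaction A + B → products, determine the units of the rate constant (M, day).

day⁻¹

Step 1: Overall order = 0 + 1 = 1.
Step 2: rate has units M·day⁻¹; [A]^0[B]^1 has units M^1.
Step 3: k = rate/([A]^0[B]^1), so units of k = M^(1-1)·day⁻¹ = day⁻¹.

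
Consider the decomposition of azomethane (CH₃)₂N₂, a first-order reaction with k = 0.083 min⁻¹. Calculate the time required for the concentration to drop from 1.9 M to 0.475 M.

16.7 min

Step 1: For first-order: t = ln([azomethane]₀/[azomethane])/k
Step 2: t = ln(1.9/0.475)/0.083
Step 3: t = ln(4)/0.083
Step 4: t = 1.386/0.083 = 16.7 min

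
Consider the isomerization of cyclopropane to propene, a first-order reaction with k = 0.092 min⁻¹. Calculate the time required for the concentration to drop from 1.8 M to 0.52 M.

13.5 min

Step 1: For first-order: t = ln([cyclopropane]₀/[cyclopropane])/k
Step 2: t = ln(1.8/0.52)/0.092
Step 3: t = ln(3.462)/0.092
Step 4: t = 1.242/0.092 = 13.5 min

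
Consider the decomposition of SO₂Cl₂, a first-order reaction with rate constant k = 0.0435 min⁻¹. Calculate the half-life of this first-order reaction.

15.93 min

Step 1: For a first-order reaction, t₁/₂ = ln(2)/k
Step 2: t₁/₂ = ln(2)/0.0435
Step 3: t₁/₂ = 0.6931/0.0435 = 15.93 min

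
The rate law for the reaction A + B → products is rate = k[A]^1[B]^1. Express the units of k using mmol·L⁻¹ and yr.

(mmol·L⁻¹)⁻¹·yr⁻¹

Step 1: Overall order = 1 + 1 = 2.
Step 2: rate has units mmol·L⁻¹·yr⁻¹; [A]^1[B]^1 has units (mmol·L⁻¹)^2.
Step 3: k = rate/([A]^1[B]^1), so units of k = (mmol·L⁻¹)^(1-2)·yr⁻¹ = (mmol·L⁻¹)⁻¹·yr⁻¹.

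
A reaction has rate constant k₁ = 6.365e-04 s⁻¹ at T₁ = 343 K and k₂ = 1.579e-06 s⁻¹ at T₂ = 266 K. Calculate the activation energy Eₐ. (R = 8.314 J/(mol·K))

59.1 kJ/mol

Step 1: Use the two-temperature Arrhenius form: ln(k₂/k₁) = -Eₐ/R × (1/T₂ - 1/T₁)
Step 2: ln(k₂/k₁) = ln(1.579e-06/6.365e-04) = ln(0.00248075) = -5.99919
Step 3: 1/T₂ - 1/T₁ = 1/266 - 1/343 = 8.439466e-04 K⁻¹
Step 4: Eₐ = -R × ln(k₂/k₁) / (1/T₂ - 1/T₁) = -8.314 × -5.99919 / 8.439466e-04
Step 5: Eₐ = 5.9100e+04 J/mol = 59.1 kJ/mol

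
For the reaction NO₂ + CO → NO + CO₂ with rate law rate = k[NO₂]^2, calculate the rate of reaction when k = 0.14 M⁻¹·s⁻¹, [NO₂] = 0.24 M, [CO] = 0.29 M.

0.008064 M/s

Step 1: The rate law is rate = k[NO₂]^2
Step 2: Note that the rate does not depend on [CO] (zero order in CO).
Step 3: rate = 0.14 × (0.24)^2 = 0.008064 M/s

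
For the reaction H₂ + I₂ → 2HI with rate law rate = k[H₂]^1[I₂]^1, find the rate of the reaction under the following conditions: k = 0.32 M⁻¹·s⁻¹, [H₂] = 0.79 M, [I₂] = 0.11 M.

0.02781 M/s

Step 1: The rate law is rate = k[H₂]^1[I₂]^1
Step 2: Substitute: rate = 0.32 × (0.79)^1 × (0.11)^1
Step 3: rate = 0.32 × 0.79 × 0.11 = 0.027808 M/s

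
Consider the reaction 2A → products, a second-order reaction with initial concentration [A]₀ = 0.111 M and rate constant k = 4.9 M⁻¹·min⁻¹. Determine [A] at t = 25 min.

0.007604 M

Step 1: For a second-order reaction: 1/[A] = 1/[A]₀ + kt
Step 2: 1/[A] = 1/0.111 + 4.9 × 25
Step 3: 1/[A] = 9.009 + 122.5 = 131.5
Step 4: [A] = 1/131.5 = 0.007604 M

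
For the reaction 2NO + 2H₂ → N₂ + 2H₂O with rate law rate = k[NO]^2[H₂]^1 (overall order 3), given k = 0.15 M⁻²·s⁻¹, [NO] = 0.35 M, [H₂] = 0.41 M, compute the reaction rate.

0.007534 M/s

Step 1: The rate law is rate = k[NO]^2[H₂]^1, overall order = 2+1 = 3
Step 2: Substitute values: rate = 0.15 × (0.35)^2 × (0.41)^1
Step 3: rate = 0.15 × 0.1225 × 0.41 = 0.00753375 M/s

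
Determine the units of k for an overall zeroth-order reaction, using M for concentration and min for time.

M·min⁻¹

Step 1: For overall order n, rate = k × (concentration)^n.
Step 2: Rate has units M·min⁻¹; concentration term has units M^0.
Step 3: k = rate / (concentration)^n, so units of k = M^(1-0)·min⁻¹ = M·min⁻¹.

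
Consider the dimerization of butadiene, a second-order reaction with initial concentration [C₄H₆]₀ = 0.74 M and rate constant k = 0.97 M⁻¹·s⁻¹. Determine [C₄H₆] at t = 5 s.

0.1613 M

Step 1: For a second-order reaction: 1/[C₄H₆] = 1/[C₄H₆]₀ + kt
Step 2: 1/[C₄H₆] = 1/0.74 + 0.97 × 5
Step 3: 1/[C₄H₆] = 1.351 + 4.85 = 6.201
Step 4: [C₄H₆] = 1/6.201 = 0.1613 M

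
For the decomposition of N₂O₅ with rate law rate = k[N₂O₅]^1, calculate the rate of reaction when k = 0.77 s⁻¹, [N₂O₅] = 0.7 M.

0.539 M/s

Step 1: Identify the rate law: rate = k[N₂O₅]^1
Step 2: Substitute values: rate = 0.77 × (0.7)^1
Step 3: Calculate: rate = 0.77 × 0.7 = 0.539 M/s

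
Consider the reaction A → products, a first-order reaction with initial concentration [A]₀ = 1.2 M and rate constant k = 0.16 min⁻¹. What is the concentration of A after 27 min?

0.01596 M

Step 1: For a first-order reaction: [A] = [A]₀ × e^(-kt)
Step 2: [A] = 1.2 × e^(-0.16 × 27)
Step 3: [A] = 1.2 × e^(-4.32)
Step 4: [A] = 1.2 × 0.0132999 = 0.01596 M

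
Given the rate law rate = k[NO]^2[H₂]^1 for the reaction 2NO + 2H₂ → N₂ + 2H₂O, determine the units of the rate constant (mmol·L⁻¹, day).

(mmol·L⁻¹)⁻²·day⁻¹

Step 1: Overall order = 2 + 1 = 3.
Step 2: rate has units mmol·L⁻¹·day⁻¹; [NO]^2[H₂]^1 has units (mmol·L⁻¹)^3.
Step 3: k = rate/([NO]^2[H₂]^1), so units of k = (mmol·L⁻¹)^(1-3)·day⁻¹ = (mmol·L⁻¹)⁻²·day⁻¹.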